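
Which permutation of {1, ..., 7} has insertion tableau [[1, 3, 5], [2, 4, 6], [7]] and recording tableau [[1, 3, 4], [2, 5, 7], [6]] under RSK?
Reverse the RSK construction: for i from n down to 1, find the cell of Q containing i, remove the entry at that cell from P, and reverse-bump it up through P; the value ejected from row 1 is w(i).

Step i=7: Q has 7 at row 2, column 3; remove 6 from row 2 of P and reverse-bump: 6 enters row 1 and ejects 5. So w(7) = 5. P is now [[1, 3, 6], [2, 4], [7]].
Step i=6: Q has 6 at row 3, column 1; remove 7 from row 3 of P and reverse-bump: 7 enters row 2 and ejects 4; 4 enters row 1 and ejects 3. So w(6) = 3. P is now [[1, 4, 6], [2, 7]].
Step i=5: Q has 5 at row 2, column 2; remove 7 from row 2 of P and reverse-bump: 7 enters row 1 and ejects 6. So w(5) = 6. P is now [[1, 4, 7], [2]].
Step i=4: Q has 4 at row 1, column 3; remove that cell from P, ejecting 7. So w(4) = 7. P is now [[1, 4], [2]].
Step i=3: Q has 3 at row 1, column 2; remove that cell from P, ejecting 4. So w(3) = 4. P is now [[1], [2]].
Step i=2: Q has 2 at row 2, column 1; remove 2 from row 2 of P and reverse-bump: 2 enters row 1 and ejects 1. So w(2) = 1. P is now [[2]].
Step i=1: Q has 1 at row 1, column 1; remove that cell from P, ejecting 2. So w(1) = 2. P is now [].

So w = 2 1 4 7 6 3 5.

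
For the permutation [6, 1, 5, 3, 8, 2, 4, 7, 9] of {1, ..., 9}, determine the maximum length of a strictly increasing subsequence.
5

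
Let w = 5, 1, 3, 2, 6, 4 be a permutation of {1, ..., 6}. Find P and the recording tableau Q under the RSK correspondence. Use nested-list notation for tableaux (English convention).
Insert each entry of the permutation into P by Schensted row insertion, recording in Q the position of each new cell.

After inserting 5: P = [[5]].
After inserting 1: P = [[1], [5]].
After inserting 3: P = [[1, 3], [5]].
After inserting 2: P = [[1, 2], [3], [5]].
After inserting 6: P = [[1, 2, 6], [3], [5]].
After inserting 4: P = [[1, 2, 4], [3, 6], [5]].

So P = [[1, 2, 4], [3, 6], [5]], Q = [[1, 3, 5], [2, 6], [4]].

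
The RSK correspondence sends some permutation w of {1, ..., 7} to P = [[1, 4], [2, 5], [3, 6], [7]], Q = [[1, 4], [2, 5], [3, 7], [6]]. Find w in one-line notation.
7 3 2 6 5 1 4

Reverse the RSK construction: for i from n down to 1, find the cell of Q containing i, remove the entry at that cell from P, and reverse-bump it up through P; the value ejected from row 1 is w(i).

Step i=7: Q has 7 at row 3, column 2; remove 6 from row 3 of P and reverse-bump: 6 enters row 2 and ejects 5; 5 enters row 1 and ejects 4. So w(7) = 4. P is now [[1, 5], [2, 6], [3], [7]].
Step i=6: Q has 6 at row 4, column 1; remove 7 from row 4 of P and reverse-bump: 7 enters row 3 and ejects 3; 3 enters row 2 and ejects 2; 2 enters row 1 and ejects 1. So w(6) = 1. P is now [[2, 5], [3, 6], [7]].
Step i=5: Q has 5 at row 2, column 2; remove 6 from row 2 of P and reverse-bump: 6 enters row 1 and ejects 5. So w(5) = 5. P is now [[2, 6], [3], [7]].
Step i=4: Q has 4 at row 1, column 2; remove that cell from P, ejecting 6. So w(4) = 6. P is now [[2], [3], [7]].
Step i=3: Q has 3 at row 3, column 1; remove 7 from row 3 of P and reverse-bump: 7 enters row 2 and ejects 3; 3 enters row 1 and ejects 2. So w(3) = 2. P is now [[3], [7]].
Step i=2: Q has 2 at row 2, column 1; remove 7 from row 2 of P and reverse-bump: 7 enters row 1 and ejects 3. So w(2) = 3. P is now [[7]].
Step i=1: Q has 1 at row 1, column 1; remove that cell from P, ejecting 7. So w(1) = 7. P is now [].

So w = 7 3 2 6 5 1 4.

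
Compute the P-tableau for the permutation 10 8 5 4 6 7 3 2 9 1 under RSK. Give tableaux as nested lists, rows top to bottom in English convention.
Insert 10: appended to row 1. P = [[10]].
Insert 8: 8 bumps 10 from row 1; 10 starts row 2. P = [[8], [10]].
Insert 5: 5 bumps 8 from row 1; 8 bumps 10 from row 2; 10 starts row 3. P = [[5], [8], [10]].
Insert 4: 4 bumps 5 from row 1; 5 bumps 8 from row 2; 8 bumps 10 from row 3; 10 starts row 4. P = [[4], [5], [8], [10]].
Insert 6: appended to row 1. P = [[4, 6], [5], [8], [10]].
Insert 7: appended to row 1. P = [[4, 6, 7], [5], [8], [10]].
Insert 3: 3 bumps 4 from row 1; 4 bumps 5 from row 2; 5 bumps 8 from row 3; 8 bumps 10 from row 4; 10 starts row 5. P = [[3, 6, 7], [4], [5], [8], [10]].
Insert 2: 2 bumps 3 from row 1; 3 bumps 4 from row 2; 4 bumps 5 from row 3; 5 bumps 8 from row 4; 8 bumps 10 from row 5; 10 starts row 6. P = [[2, 6, 7], [3], [4], [5], [8], [10]].
Insert 9: appended to row 1. P = [[2, 6, 7, 9], [3], [4], [5], [8], [10]].
Insert 1: 1 bumps 2 from row 1; 2 bumps 3 from row 2; 3 bumps 4 from row 3; 4 bumps 5 from row 4; 5 bumps 8 from row 5; 8 bumps 10 from row 6; 10 starts row 7. P = [[1, 6, 7, 9], [2], [3], [4], [5], [8], [10]].

So P = [[1, 6, 7, 9], [2], [3], [4], [5], [8], [10]].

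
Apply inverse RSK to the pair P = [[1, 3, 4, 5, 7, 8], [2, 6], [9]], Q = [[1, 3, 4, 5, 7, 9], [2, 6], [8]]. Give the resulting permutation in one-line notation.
Reverse the RSK construction: for i from n down to 1, find the cell of Q containing i, remove the entry at that cell from P, and reverse-bump it up through P; the value ejected from row 1 is w(i).

Step i=9: Q has 9 at row 1, column 6; remove that cell from P, ejecting 8. So w(9) = 8. P is now [[1, 3, 4, 5, 7], [2, 6], [9]].
Step i=8: Q has 8 at row 3, column 1; remove 9 from row 3 of P and reverse-bump: 9 enters row 2 and ejects 6; 6 enters row 1 and ejects 5. So w(8) = 5. P is now [[1, 3, 4, 6, 7], [2, 9]].
Step i=7: Q has 7 at row 1, column 5; remove that cell from P, ejecting 7. So w(7) = 7. P is now [[1, 3, 4, 6], [2, 9]].
Step i=6: Q has 6 at row 2, column 2; remove 9 from row 2 of P and reverse-bump: 9 enters row 1 and ejects 6. So w(6) = 6. P is now [[1, 3, 4, 9], [2]].
Step i=5: Q has 5 at row 1, column 4; remove that cell from P, ejecting 9. So w(5) = 9. P is now [[1, 3, 4], [2]].
Step i=4: Q has 4 at row 1, column 3; remove that cell from P, ejecting 4. So w(4) = 4. P is now [[1, 3], [2]].
Step i=3: Q has 3 at row 1, column 2; remove that cell from P, ejecting 3. So w(3) = 3. P is now [[1], [2]].
Step i=2: Q has 2 at row 2, column 1; remove 2 from row 2 of P and reverse-bump: 2 enters row 1 and ejects 1. So w(2) = 1. P is now [[2]].
Step i=1: Q has 1 at row 1, column 1; remove that cell from P, ejecting 2. So w(1) = 2. P is now [].

So w = 2 1 3 4 9 6 7 5 8.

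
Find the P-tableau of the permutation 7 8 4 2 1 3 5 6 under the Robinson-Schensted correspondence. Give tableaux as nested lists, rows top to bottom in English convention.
Insert 7: appended to row 1. P = [[7]].
Insert 8: appended to row 1. P = [[7, 8]].
Insert 4: 4 bumps 7 from row 1; 7 starts row 2. P = [[4, 8], [7]].
Insert 2: 2 bumps 4 from row 1; 4 bumps 7 from row 2; 7 starts row 3. P = [[2, 8], [4], [7]].
Insert 1: 1 bumps 2 from row 1; 2 bumps 4 from row 2; 4 bumps 7 from row 3; 7 starts row 4. P = [[1, 8], [2], [4], [7]].
Insert 3: 3 bumps 8 from row 1; 8 appends to row 2. P = [[1, 3], [2, 8], [4], [7]].
Insert 5: appended to row 1. P = [[1, 3, 5], [2, 8], [4], [7]].
Insert 6: appended to row 1. P = [[1, 3, 5, 6], [2, 8], [4], [7]].

So P = [[1, 3, 5, 6], [2, 8], [4], [7]].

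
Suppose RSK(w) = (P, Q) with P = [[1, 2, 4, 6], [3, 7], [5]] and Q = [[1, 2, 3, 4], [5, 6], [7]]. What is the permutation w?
Reverse the RSK construction: for i from n down to 1, find the cell of Q containing i, remove the entry at that cell from P, and reverse-bump it up through P; the value ejected from row 1 is w(i).

Step i=7: Q has 7 at row 3, column 1; remove 5 from row 3 of P and reverse-bump: 5 enters row 2 and ejects 3; 3 enters row 1 and ejects 2. So w(7) = 2. P is now [[1, 3, 4, 6], [5, 7]].
Step i=6: Q has 6 at row 2, column 2; remove 7 from row 2 of P and reverse-bump: 7 enters row 1 and ejects 6. So w(6) = 6. P is now [[1, 3, 4, 7], [5]].
Step i=5: Q has 5 at row 2, column 1; remove 5 from row 2 of P and reverse-bump: 5 enters row 1 and ejects 4. So w(5) = 4. P is now [[1, 3, 5, 7]].
Step i=4: Q has 4 at row 1, column 4; remove that cell from P, ejecting 7. So w(4) = 7. P is now [[1, 3, 5]].
Step i=3: Q has 3 at row 1, column 3; remove that cell from P, ejecting 5. So w(3) = 5. P is now [[1, 3]].
Step i=2: Q has 2 at row 1, column 2; remove that cell from P, ejecting 3. So w(2) = 3. P is now [[1]].
Step i=1: Q has 1 at row 1, column 1; remove that cell from P, ejecting 1. So w(1) = 1. P is now [].

So w = 1 3 5 7 4 6 2.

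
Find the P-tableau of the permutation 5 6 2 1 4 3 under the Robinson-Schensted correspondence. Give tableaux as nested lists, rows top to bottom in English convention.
P = [[1, 3], [2, 4], [5, 6]]

After inserting 5: P = [[5]].
After inserting 6: P = [[5, 6]].
After inserting 2: P = [[2, 6], [5]].
After inserting 1: P = [[1, 6], [2], [5]].
After inserting 4: P = [[1, 4], [2, 6], [5]].
After inserting 3: P = [[1, 3], [2, 4], [5, 6]].

So P = [[1, 3], [2, 4], [5, 6]].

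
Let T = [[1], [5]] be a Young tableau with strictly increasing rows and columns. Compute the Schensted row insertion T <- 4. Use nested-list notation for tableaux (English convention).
[[1, 4], [5]]

4 is larger than every entry of row 1, so it is appended to row 1. The new tableau is [[1, 4], [5]].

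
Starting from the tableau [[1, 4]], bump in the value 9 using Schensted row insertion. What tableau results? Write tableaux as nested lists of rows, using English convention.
[[1, 4, 9]]

9 is larger than every entry of row 1, so it is appended to row 1. The new tableau is [[1, 4, 9]].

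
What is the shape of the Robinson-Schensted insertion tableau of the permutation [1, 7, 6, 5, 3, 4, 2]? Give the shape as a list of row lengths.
Row-insert each entry into an empty tableau.

After inserting 1: P = [[1]].
After inserting 7: P = [[1, 7]].
After inserting 6: P = [[1, 6], [7]].
After inserting 5: P = [[1, 5], [6], [7]].
After inserting 3: P = [[1, 3], [5], [6], [7]].
After inserting 4: P = [[1, 3, 4], [5], [6], [7]].
After inserting 2: P = [[1, 2, 4], [3], [5], [6], [7]].

The final insertion tableau P = [[1, 2, 4], [3], [5], [6], [7]] has shape [3, 1, 1, 1, 1].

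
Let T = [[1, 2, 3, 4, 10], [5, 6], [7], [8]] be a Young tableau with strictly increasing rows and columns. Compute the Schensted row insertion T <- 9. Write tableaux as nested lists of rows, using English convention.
[[1, 2, 3, 4, 9], [5, 6, 10], [7], [8]]

In row 1, 9 replaces 10 (the leftmost entry greater than 9); 10 is bumped to row 2. 10 is appended to row 2. The new tableau is [[1, 2, 3, 4, 9], [5, 6, 10], [7], [8]].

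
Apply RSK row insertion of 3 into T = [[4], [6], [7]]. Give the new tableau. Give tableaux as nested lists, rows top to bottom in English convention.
[[3], [4], [6], [7]]

In row 1, 3 replaces 4 (the leftmost entry greater than 3); 4 is bumped to row 2. In row 2, 4 replaces 6 (the leftmost entry greater than 4); 6 is bumped to row 3. In row 3, 6 replaces 7 (the leftmost entry greater than 6); 7 is bumped to row 4. 7 starts a new row 4. The new tableau is [[3], [4], [6], [7]].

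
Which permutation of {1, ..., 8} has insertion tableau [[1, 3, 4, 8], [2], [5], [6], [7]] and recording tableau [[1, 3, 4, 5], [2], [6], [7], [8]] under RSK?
7 2 3 6 8 5 4 1

Reverse the RSK construction: for i from n down to 1, find the cell of Q containing i, remove the entry at that cell from P, and reverse-bump it up through P; the value ejected from row 1 is w(i).

Step i=8: Q has 8 at row 5, column 1; remove 7 from row 5 of P and reverse-bump: 7 enters row 4 and ejects 6; 6 enters row 3 and ejects 5; 5 enters row 2 and ejects 2; 2 enters row 1 and ejects 1. So w(8) = 1. P is now [[2, 3, 4, 8], [5], [6], [7]].
Step i=7: Q has 7 at row 4, column 1; remove 7 from row 4 of P and reverse-bump: 7 enters row 3 and ejects 6; 6 enters row 2 and ejects 5; 5 enters row 1 and ejects 4. So w(7) = 4. P is now [[2, 3, 5, 8], [6], [7]].
Step i=6: Q has 6 at row 3, column 1; remove 7 from row 3 of P and reverse-bump: 7 enters row 2 and ejects 6; 6 enters row 1 and ejects 5. So w(6) = 5. P is now [[2, 3, 6, 8], [7]].
Step i=5: Q has 5 at row 1, column 4; remove that cell from P, ejecting 8. So w(5) = 8. P is now [[2, 3, 6], [7]].
Step i=4: Q has 4 at row 1, column 3; remove that cell from P, ejecting 6. So w(4) = 6. P is now [[2, 3], [7]].
Step i=3: Q has 3 at row 1, column 2; remove that cell from P, ejecting 3. So w(3) = 3. P is now [[2], [7]].
Step i=2: Q has 2 at row 2, column 1; remove 7 from row 2 of P and reverse-bump: 7 enters row 1 and ejects 2. So w(2) = 2. P is now [[7]].
Step i=1: Q has 1 at row 1, column 1; remove that cell from P, ejecting 7. So w(1) = 7. P is now [].

So w = 7 2 3 6 8 5 4 1.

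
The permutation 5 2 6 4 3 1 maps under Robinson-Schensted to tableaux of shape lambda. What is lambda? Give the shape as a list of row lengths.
RSK row insertion gives P = [[1, 3], [2, 6], [4], [5]], which has shape [2, 2, 1, 1].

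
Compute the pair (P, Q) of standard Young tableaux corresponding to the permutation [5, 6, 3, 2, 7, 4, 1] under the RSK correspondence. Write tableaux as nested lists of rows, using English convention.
P = [[1, 4, 7], [2, 6], [3], [5]], Q = [[1, 2, 5], [3, 6], [4], [7]]

Insert each entry of the permutation into P by Schensted row insertion, recording in Q the position of each new cell.

Insert 5: appended to row 1. P = [[5]].
Insert 6: appended to row 1. P = [[5, 6]].
Insert 3: 3 bumps 5 from row 1; 5 starts row 2. P = [[3, 6], [5]].
Insert 2: 2 bumps 3 from row 1; 3 bumps 5 from row 2; 5 starts row 3. P = [[2, 6], [3], [5]].
Insert 7: appended to row 1. P = [[2, 6, 7], [3], [5]].
Insert 4: 4 bumps 6 from row 1; 6 appends to row 2. P = [[2, 4, 7], [3, 6], [5]].
Insert 1: 1 bumps 2 from row 1; 2 bumps 3 from row 2; 3 bumps 5 from row 3; 5 starts row 4. P = [[1, 4, 7], [2, 6], [3], [5]].

So P = [[1, 4, 7], [2, 6], [3], [5]], Q = [[1, 2, 5], [3, 6], [4], [7]].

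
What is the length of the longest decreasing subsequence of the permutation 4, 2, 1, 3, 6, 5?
3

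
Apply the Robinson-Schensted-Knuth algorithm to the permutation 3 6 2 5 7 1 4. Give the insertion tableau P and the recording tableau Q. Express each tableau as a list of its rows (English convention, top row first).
P = [[1, 4, 7], [2, 5], [3, 6]], Q = [[1, 2, 5], [3, 4], [6, 7]]

Insert each entry of the permutation into P by Schensted row insertion, recording in Q the position of each new cell.

Insert 3: appended to row 1. P = [[3]], Q = [[1]].
Insert 6: appended to row 1. P = [[3, 6]], Q = [[1, 2]].
Insert 2: 2 bumps 3 from row 1; 3 starts row 2. P = [[2, 6], [3]], Q = [[1, 2], [3]].
Insert 5: 5 bumps 6 from row 1; 6 appends to row 2. P = [[2, 5], [3, 6]], Q = [[1, 2], [3, 4]].
Insert 7: appended to row 1. P = [[2, 5, 7], [3, 6]], Q = [[1, 2, 5], [3, 4]].
Insert 1: 1 bumps 2 from row 1; 2 bumps 3 from row 2; 3 starts row 3. P = [[1, 5, 7], [2, 6], [3]], Q = [[1, 2, 5], [3, 4], [6]].
Insert 4: 4 bumps 5 from row 1; 5 bumps 6 from row 2; 6 appends to row 3. P = [[1, 4, 7], [2, 5], [3, 6]], Q = [[1, 2, 5], [3, 4], [6, 7]].

So P = [[1, 4, 7], [2, 5], [3, 6]], Q = [[1, 2, 5], [3, 4], [6, 7]].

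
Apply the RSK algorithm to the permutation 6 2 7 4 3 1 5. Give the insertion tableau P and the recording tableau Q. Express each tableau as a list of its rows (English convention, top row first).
P = [[1, 3, 5], [2, 7], [4], [6]], Q = [[1, 3, 7], [2, 4], [5], [6]]

Insert each entry of the permutation into P by Schensted row insertion, recording in Q the position of each new cell.

After inserting 6: P = [[6]].
After inserting 2: P = [[2], [6]].
After inserting 7: P = [[2, 7], [6]].
After inserting 4: P = [[2, 4], [6, 7]].
After inserting 3: P = [[2, 3], [4, 7], [6]].
After inserting 1: P = [[1, 3], [2, 7], [4], [6]].
After inserting 5: P = [[1, 3, 5], [2, 7], [4], [6]].

So P = [[1, 3, 5], [2, 7], [4], [6]], Q = [[1, 3, 7], [2, 4], [5], [6]].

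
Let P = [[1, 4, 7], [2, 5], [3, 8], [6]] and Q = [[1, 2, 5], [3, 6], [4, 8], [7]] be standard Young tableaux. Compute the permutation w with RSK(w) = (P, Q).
Reverse the RSK construction: for i from n down to 1, find the cell of Q containing i, remove the entry at that cell from P, and reverse-bump it up through P; the value ejected from row 1 is w(i).

Step i=8: Q has 8 at row 3, column 2; remove 8 from row 3 of P and reverse-bump: 8 enters row 2 and ejects 5; 5 enters row 1 and ejects 4. So w(8) = 4. P is now [[1, 5, 7], [2, 8], [3], [6]].
Step i=7: Q has 7 at row 4, column 1; remove 6 from row 4 of P and reverse-bump: 6 enters row 3 and ejects 3; 3 enters row 2 and ejects 2; 2 enters row 1 and ejects 1. So w(7) = 1. P is now [[2, 5, 7], [3, 8], [6]].
Step i=6: Q has 6 at row 2, column 2; remove 8 from row 2 of P and reverse-bump: 8 enters row 1 and ejects 7. So w(6) = 7. P is now [[2, 5, 8], [3], [6]].
Step i=5: Q has 5 at row 1, column 3; remove that cell from P, ejecting 8. So w(5) = 8. P is now [[2, 5], [3], [6]].
Step i=4: Q has 4 at row 3, column 1; remove 6 from row 3 of P and reverse-bump: 6 enters row 2 and ejects 3; 3 enters row 1 and ejects 2. So w(4) = 2. P is now [[3, 5], [6]].
Step i=3: Q has 3 at row 2, column 1; remove 6 from row 2 of P and reverse-bump: 6 enters row 1 and ejects 5. So w(3) = 5. P is now [[3, 6]].
Step i=2: Q has 2 at row 1, column 2; remove that cell from P, ejecting 6. So w(2) = 6. P is now [[3]].
Step i=1: Q has 1 at row 1, column 1; remove that cell from P, ejecting 3. So w(1) = 3. P is now [].

So w = 3 6 5 2 8 7 1 4.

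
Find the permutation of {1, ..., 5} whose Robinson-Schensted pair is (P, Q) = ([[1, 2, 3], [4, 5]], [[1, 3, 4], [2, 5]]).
Reverse RSK: for i = n, n-1, ..., 1, locate i in Q, remove the corresponding corner cell from P, and reverse-bump its entry up through P; the value ejected from row 1 is w(i).

So w = 4 1 2 5 3.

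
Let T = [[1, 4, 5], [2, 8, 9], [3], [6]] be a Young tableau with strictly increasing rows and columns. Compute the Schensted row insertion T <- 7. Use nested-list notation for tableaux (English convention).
[[1, 4, 5, 7], [2, 8, 9], [3], [6]]

7 is larger than every entry of row 1, so it is appended to row 1. The new tableau is [[1, 4, 5, 7], [2, 8, 9], [3], [6]].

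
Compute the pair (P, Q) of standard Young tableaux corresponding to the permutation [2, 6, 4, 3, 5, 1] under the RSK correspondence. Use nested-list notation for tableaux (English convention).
P = [[1, 3, 5], [2], [4], [6]], Q = [[1, 2, 5], [3], [4], [6]]

Insert each entry of the permutation into P by Schensted row insertion, recording in Q the position of each new cell.

Insert 2: appended to row 1. P = [[2]], Q = [[1]].
Insert 6: appended to row 1. P = [[2, 6]], Q = [[1, 2]].
Insert 4: 4 bumps 6 from row 1; 6 starts row 2. P = [[2, 4], [6]], Q = [[1, 2], [3]].
Insert 3: 3 bumps 4 from row 1; 4 bumps 6 from row 2; 6 starts row 3. P = [[2, 3], [4], [6]], Q = [[1, 2], [3], [4]].
Insert 5: appended to row 1. P = [[2, 3, 5], [4], [6]], Q = [[1, 2, 5], [3], [4]].
Insert 1: 1 bumps 2 from row 1; 2 bumps 4 from row 2; 4 bumps 6 from row 3; 6 starts row 4. P = [[1, 3, 5], [2], [4], [6]], Q = [[1, 2, 5], [3], [4], [6]].

So P = [[1, 3, 5], [2], [4], [6]], Q = [[1, 2, 5], [3], [4], [6]].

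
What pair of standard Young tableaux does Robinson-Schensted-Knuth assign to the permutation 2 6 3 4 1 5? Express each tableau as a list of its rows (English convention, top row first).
Insert each entry of the permutation into P by Schensted row insertion, recording in Q the position of each new cell.

Insert 2: appended to row 1. P = [[2]], Q = [[1]].
Insert 6: appended to row 1. P = [[2, 6]], Q = [[1, 2]].
Insert 3: 3 bumps 6 from row 1; 6 starts row 2. P = [[2, 3], [6]], Q = [[1, 2], [3]].
Insert 4: appended to row 1. P = [[2, 3, 4], [6]], Q = [[1, 2, 4], [3]].
Insert 1: 1 bumps 2 from row 1; 2 bumps 6 from row 2; 6 starts row 3. P = [[1, 3, 4], [2], [6]], Q = [[1, 2, 4], [3], [5]].
Insert 5: appended to row 1. P = [[1, 3, 4, 5], [2], [6]], Q = [[1, 2, 4, 6], [3], [5]].

So P = [[1, 3, 4, 5], [2], [6]], Q = [[1, 2, 4, 6], [3], [5]].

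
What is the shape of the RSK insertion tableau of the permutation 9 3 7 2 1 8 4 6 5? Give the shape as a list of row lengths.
[3, 3, 2, 1]

RSK row insertion gives P = [[1, 4, 5], [2, 6, 8], [3, 7], [9]], which has shape [3, 3, 2, 1].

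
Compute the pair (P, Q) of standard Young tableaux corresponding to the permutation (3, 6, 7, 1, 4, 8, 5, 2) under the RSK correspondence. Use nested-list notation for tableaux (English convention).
P = [[1, 2, 5, 8], [3, 4, 7], [6]], Q = [[1, 2, 3, 6], [4, 5, 7], [8]]

Insert each entry of the permutation into P by Schensted row insertion, recording in Q the position of each new cell.

Insert 3: appended to row 1. P = [[3]].
Insert 6: appended to row 1. P = [[3, 6]].
Insert 7: appended to row 1. P = [[3, 6, 7]].
Insert 1: 1 bumps 3 from row 1; 3 starts row 2. P = [[1, 6, 7], [3]].
Insert 4: 4 bumps 6 from row 1; 6 appends to row 2. P = [[1, 4, 7], [3, 6]].
Insert 8: appended to row 1. P = [[1, 4, 7, 8], [3, 6]].
Insert 5: 5 bumps 7 from row 1; 7 appends to row 2. P = [[1, 4, 5, 8], [3, 6, 7]].
Insert 2: 2 bumps 4 from row 1; 4 bumps 6 from row 2; 6 starts row 3. P = [[1, 2, 5, 8], [3, 4, 7], [6]].

So P = [[1, 2, 5, 8], [3, 4, 7], [6]], Q = [[1, 2, 3, 6], [4, 5, 7], [8]].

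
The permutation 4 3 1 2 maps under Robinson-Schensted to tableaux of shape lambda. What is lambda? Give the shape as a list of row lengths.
[2, 1, 1]

Row-insert each entry into an empty tableau.

After inserting 4: P = [[4]].
After inserting 3: P = [[3], [4]].
After inserting 1: P = [[1], [3], [4]].
After inserting 2: P = [[1, 2], [3], [4]].

The final insertion tableau P = [[1, 2], [3], [4]] has shape [2, 1, 1].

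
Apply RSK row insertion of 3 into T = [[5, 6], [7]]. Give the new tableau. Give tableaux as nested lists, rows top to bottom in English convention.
In row 1, 3 replaces 5 (the leftmost entry greater than 3); 5 is bumped to row 2. In row 2, 5 replaces 7 (the leftmost entry greater than 5); 7 is bumped to row 3. 7 starts a new row 3. The new tableau is [[3, 6], [5], [7]].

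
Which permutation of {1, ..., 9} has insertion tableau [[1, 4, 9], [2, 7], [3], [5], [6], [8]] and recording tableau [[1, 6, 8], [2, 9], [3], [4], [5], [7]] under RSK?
8 6 5 3 2 7 1 9 4

Reverse the RSK construction: for i from n down to 1, find the cell of Q containing i, remove the entry at that cell from P, and reverse-bump it up through P; the value ejected from row 1 is w(i).

Step i=9: Q has 9 at row 2, column 2; remove 7 from row 2 of P and reverse-bump: 7 enters row 1 and ejects 4. So w(9) = 4. P is now [[1, 7, 9], [2], [3], [5], [6], [8]].
Step i=8: Q has 8 at row 1, column 3; remove that cell from P, ejecting 9. So w(8) = 9. P is now [[1, 7], [2], [3], [5], [6], [8]].
Step i=7: Q has 7 at row 6, column 1; remove 8 from row 6 of P and reverse-bump: 8 enters row 5 and ejects 6; 6 enters row 4 and ejects 5; 5 enters row 3 and ejects 3; 3 enters row 2 and ejects 2; 2 enters row 1 and ejects 1. So w(7) = 1. P is now [[2, 7], [3], [5], [6], [8]].
Step i=6: Q has 6 at row 1, column 2; remove that cell from P, ejecting 7. So w(6) = 7. P is now [[2], [3], [5], [6], [8]].
Step i=5: Q has 5 at row 5, column 1; remove 8 from row 5 of P and reverse-bump: 8 enters row 4 and ejects 6; 6 enters row 3 and ejects 5; 5 enters row 2 and ejects 3; 3 enters row 1 and ejects 2. So w(5) = 2. P is now [[3], [5], [6], [8]].
Step i=4: Q has 4 at row 4, column 1; remove 8 from row 4 of P and reverse-bump: 8 enters row 3 and ejects 6; 6 enters row 2 and ejects 5; 5 enters row 1 and ejects 3. So w(4) = 3. P is now [[5], [6], [8]].
Step i=3: Q has 3 at row 3, column 1; remove 8 from row 3 of P and reverse-bump: 8 enters row 2 and ejects 6; 6 enters row 1 and ejects 5. So w(3) = 5. P is now [[6], [8]].
Step i=2: Q has 2 at row 2, column 1; remove 8 from row 2 of P and reverse-bump: 8 enters row 1 and ejects 6. So w(2) = 6. P is now [[8]].
Step i=1: Q has 1 at row 1, column 1; remove that cell from P, ejecting 8. So w(1) = 8. P is now [].

So w = 8 6 5 3 2 7 1 9 4.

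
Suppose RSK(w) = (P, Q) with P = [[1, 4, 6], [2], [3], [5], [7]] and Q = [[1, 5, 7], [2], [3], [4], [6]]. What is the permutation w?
Reverse the RSK construction: for i from n down to 1, find the cell of Q containing i, remove the entry at that cell from P, and reverse-bump it up through P; the value ejected from row 1 is w(i).

Step i=7: Q has 7 at row 1, column 3; remove that cell from P, ejecting 6. So w(7) = 6. P is now [[1, 4], [2], [3], [5], [7]].
Step i=6: Q has 6 at row 5, column 1; remove 7 from row 5 of P and reverse-bump: 7 enters row 4 and ejects 5; 5 enters row 3 and ejects 3; 3 enters row 2 and ejects 2; 2 enters row 1 and ejects 1. So w(6) = 1. P is now [[2, 4], [3], [5], [7]].
Step i=5: Q has 5 at row 1, column 2; remove that cell from P, ejecting 4. So w(5) = 4. P is now [[2], [3], [5], [7]].
Step i=4: Q has 4 at row 4, column 1; remove 7 from row 4 of P and reverse-bump: 7 enters row 3 and ejects 5; 5 enters row 2 and ejects 3; 3 enters row 1 and ejects 2. So w(4) = 2. P is now [[3], [5], [7]].
Step i=3: Q has 3 at row 3, column 1; remove 7 from row 3 of P and reverse-bump: 7 enters row 2 and ejects 5; 5 enters row 1 and ejects 3. So w(3) = 3. P is now [[5], [7]].
Step i=2: Q has 2 at row 2, column 1; remove 7 from row 2 of P and reverse-bump: 7 enters row 1 and ejects 5. So w(2) = 5. P is now [[7]].
Step i=1: Q has 1 at row 1, column 1; remove that cell from P, ejecting 7. So w(1) = 7. P is now [].

So w = 7 5 3 2 4 1 6.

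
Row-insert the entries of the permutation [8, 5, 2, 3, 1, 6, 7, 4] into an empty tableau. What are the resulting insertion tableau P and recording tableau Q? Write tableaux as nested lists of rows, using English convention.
P = [[1, 3, 4, 7], [2, 6], [5], [8]], Q = [[1, 4, 6, 7], [2, 8], [3], [5]]

Insert each entry of the permutation into P by Schensted row insertion, recording in Q the position of each new cell.

Insert 8: appended to row 1. P = [[8]], Q = [[1]].
Insert 5: 5 bumps 8 from row 1; 8 starts row 2. P = [[5], [8]], Q = [[1], [2]].
Insert 2: 2 bumps 5 from row 1; 5 bumps 8 from row 2; 8 starts row 3. P = [[2], [5], [8]], Q = [[1], [2], [3]].
Insert 3: appended to row 1. P = [[2, 3], [5], [8]], Q = [[1, 4], [2], [3]].
Insert 1: 1 bumps 2 from row 1; 2 bumps 5 from row 2; 5 bumps 8 from row 3; 8 starts row 4. P = [[1, 3], [2], [5], [8]], Q = [[1, 4], [2], [3], [5]].
Insert 6: appended to row 1. P = [[1, 3, 6], [2], [5], [8]], Q = [[1, 4, 6], [2], [3], [5]].
Insert 7: appended to row 1. P = [[1, 3, 6, 7], [2], [5], [8]], Q = [[1, 4, 6, 7], [2], [3], [5]].
Insert 4: 4 bumps 6 from row 1; 6 appends to row 2. P = [[1, 3, 4, 7], [2, 6], [5], [8]], Q = [[1, 4, 6, 7], [2, 8], [3], [5]].

So P = [[1, 3, 4, 7], [2, 6], [5], [8]], Q = [[1, 4, 6, 7], [2, 8], [3], [5]].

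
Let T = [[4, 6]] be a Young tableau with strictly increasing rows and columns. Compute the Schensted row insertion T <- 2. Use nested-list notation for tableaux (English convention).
In row 1, 2 replaces 4 (the leftmost entry greater than 2); 4 is bumped to row 2. 4 starts a new row 2. The new tableau is [[2, 6], [4]].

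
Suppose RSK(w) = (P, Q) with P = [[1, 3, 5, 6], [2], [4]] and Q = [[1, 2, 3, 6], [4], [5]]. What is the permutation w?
2 4 5 3 1 6

Reverse the RSK construction: for i from n down to 1, find the cell of Q containing i, remove the entry at that cell from P, and reverse-bump it up through P; the value ejected from row 1 is w(i).

Step i=6: Q has 6 at row 1, column 4; remove that cell from P, ejecting 6. So w(6) = 6. P is now [[1, 3, 5], [2], [4]].
Step i=5: Q has 5 at row 3, column 1; remove 4 from row 3 of P and reverse-bump: 4 enters row 2 and ejects 2; 2 enters row 1 and ejects 1. So w(5) = 1. P is now [[2, 3, 5], [4]].
Step i=4: Q has 4 at row 2, column 1; remove 4 from row 2 of P and reverse-bump: 4 enters row 1 and ejects 3. So w(4) = 3. P is now [[2, 4, 5]].
Step i=3: Q has 3 at row 1, column 3; remove that cell from P, ejecting 5. So w(3) = 5. P is now [[2, 4]].
Step i=2: Q has 2 at row 1, column 2; remove that cell from P, ejecting 4. So w(2) = 4. P is now [[2]].
Step i=1: Q has 1 at row 1, column 1; remove that cell from P, ejecting 2. So w(1) = 2. P is now [].

So w = 2 4 5 3 1 6.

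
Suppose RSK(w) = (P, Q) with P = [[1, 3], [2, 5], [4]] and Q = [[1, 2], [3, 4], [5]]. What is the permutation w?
Reverse the RSK construction: for i from n down to 1, find the cell of Q containing i, remove the entry at that cell from P, and reverse-bump it up through P; the value ejected from row 1 is w(i).

Step i=5: Q has 5 at row 3, column 1; remove 4 from row 3 of P and reverse-bump: 4 enters row 2 and ejects 2; 2 enters row 1 and ejects 1. So w(5) = 1. P is now [[2, 3], [4, 5]].
Step i=4: Q has 4 at row 2, column 2; remove 5 from row 2 of P and reverse-bump: 5 enters row 1 and ejects 3. So w(4) = 3. P is now [[2, 5], [4]].
Step i=3: Q has 3 at row 2, column 1; remove 4 from row 2 of P and reverse-bump: 4 enters row 1 and ejects 2. So w(3) = 2. P is now [[4, 5]].
Step i=2: Q has 2 at row 1, column 2; remove that cell from P, ejecting 5. So w(2) = 5. P is now [[4]].
Step i=1: Q has 1 at row 1, column 1; remove that cell from P, ejecting 4. So w(1) = 4. P is now [].

So w = 4 5 2 3 1.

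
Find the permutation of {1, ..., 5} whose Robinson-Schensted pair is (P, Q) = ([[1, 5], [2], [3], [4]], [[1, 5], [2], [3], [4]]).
Reverse the RSK construction: for i from n down to 1, find the cell of Q containing i, remove the entry at that cell from P, and reverse-bump it up through P; the value ejected from row 1 is w(i).

Step i=5: Q has 5 at row 1, column 2; remove that cell from P, ejecting 5. So w(5) = 5. P is now [[1], [2], [3], [4]].
Step i=4: Q has 4 at row 4, column 1; remove 4 from row 4 of P and reverse-bump: 4 enters row 3 and ejects 3; 3 enters row 2 and ejects 2; 2 enters row 1 and ejects 1. So w(4) = 1. P is now [[2], [3], [4]].
Step i=3: Q has 3 at row 3, column 1; remove 4 from row 3 of P and reverse-bump: 4 enters row 2 and ejects 3; 3 enters row 1 and ejects 2. So w(3) = 2. P is now [[3], [4]].
Step i=2: Q has 2 at row 2, column 1; remove 4 from row 2 of P and reverse-bump: 4 enters row 1 and ejects 3. So w(2) = 3. P is now [[4]].
Step i=1: Q has 1 at row 1, column 1; remove that cell from P, ejecting 4. So w(1) = 4. P is now [].

So w = 4 3 2 1 5.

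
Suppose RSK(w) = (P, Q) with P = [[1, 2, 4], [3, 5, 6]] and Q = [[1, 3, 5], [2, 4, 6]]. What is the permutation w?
Reverse the RSK construction: for i from n down to 1, find the cell of Q containing i, remove the entry at that cell from P, and reverse-bump it up through P; the value ejected from row 1 is w(i).

Step i=6: Q has 6 at row 2, column 3; remove 6 from row 2 of P and reverse-bump: 6 enters row 1 and ejects 4. So w(6) = 4. P is now [[1, 2, 6], [3, 5]].
Step i=5: Q has 5 at row 1, column 3; remove that cell from P, ejecting 6. So w(5) = 6. P is now [[1, 2], [3, 5]].
Step i=4: Q has 4 at row 2, column 2; remove 5 from row 2 of P and reverse-bump: 5 enters row 1 and ejects 2. So w(4) = 2. P is now [[1, 5], [3]].
Step i=3: Q has 3 at row 1, column 2; remove that cell from P, ejecting 5. So w(3) = 5. P is now [[1], [3]].
Step i=2: Q has 2 at row 2, column 1; remove 3 from row 2 of P and reverse-bump: 3 enters row 1 and ejects 1. So w(2) = 1. P is now [[3]].
Step i=1: Q has 1 at row 1, column 1; remove that cell from P, ejecting 3. So w(1) = 3. P is now [].

So w = 3 1 5 2 6 4.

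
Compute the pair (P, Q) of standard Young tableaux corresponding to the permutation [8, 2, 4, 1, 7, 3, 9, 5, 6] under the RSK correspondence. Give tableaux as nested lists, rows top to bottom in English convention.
P = [[1, 3, 5, 6], [2, 4, 7, 9], [8]], Q = [[1, 3, 5, 7], [2, 6, 8, 9], [4]]

Insert each entry of the permutation into P by Schensted row insertion, recording in Q the position of each new cell.

Insert 8: appended to row 1. P = [[8]].
Insert 2: 2 bumps 8 from row 1; 8 starts row 2. P = [[2], [8]].
Insert 4: appended to row 1. P = [[2, 4], [8]].
Insert 1: 1 bumps 2 from row 1; 2 bumps 8 from row 2; 8 starts row 3. P = [[1, 4], [2], [8]].
Insert 7: appended to row 1. P = [[1, 4, 7], [2], [8]].
Insert 3: 3 bumps 4 from row 1; 4 appends to row 2. P = [[1, 3, 7], [2, 4], [8]].
Insert 9: appended to row 1. P = [[1, 3, 7, 9], [2, 4], [8]].
Insert 5: 5 bumps 7 from row 1; 7 appends to row 2. P = [[1, 3, 5, 9], [2, 4, 7], [8]].
Insert 6: 6 bumps 9 from row 1; 9 appends to row 2. P = [[1, 3, 5, 6], [2, 4, 7, 9], [8]].

So P = [[1, 3, 5, 6], [2, 4, 7, 9], [8]], Q = [[1, 3, 5, 7], [2, 6, 8, 9], [4]].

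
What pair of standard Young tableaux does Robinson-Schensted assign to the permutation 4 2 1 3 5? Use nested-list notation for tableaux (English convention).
P = [[1, 3, 5], [2], [4]], Q = [[1, 4, 5], [2], [3]]

Insert each entry of the permutation into P by Schensted row insertion, recording in Q the position of each new cell.

Insert 4: appended to row 1. P = [[4]].
Insert 2: 2 bumps 4 from row 1; 4 starts row 2. P = [[2], [4]].
Insert 1: 1 bumps 2 from row 1; 2 bumps 4 from row 2; 4 starts row 3. P = [[1], [2], [4]].
Insert 3: appended to row 1. P = [[1, 3], [2], [4]].
Insert 5: appended to row 1. P = [[1, 3, 5], [2], [4]].

So P = [[1, 3, 5], [2], [4]], Q = [[1, 4, 5], [2], [3]].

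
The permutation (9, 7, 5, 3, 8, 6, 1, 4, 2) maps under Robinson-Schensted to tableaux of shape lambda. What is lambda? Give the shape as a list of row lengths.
[2, 2, 2, 2, 1]

Row-insert each entry into an empty tableau.

After inserting 9: P = [[9]].
After inserting 7: P = [[7], [9]].
After inserting 5: P = [[5], [7], [9]].
After inserting 3: P = [[3], [5], [7], [9]].
After inserting 8: P = [[3, 8], [5], [7], [9]].
After inserting 6: P = [[3, 6], [5, 8], [7], [9]].
After inserting 1: P = [[1, 6], [3, 8], [5], [7], [9]].
After inserting 4: P = [[1, 4], [3, 6], [5, 8], [7], [9]].
After inserting 2: P = [[1, 2], [3, 4], [5, 6], [7, 8], [9]].

The final insertion tableau P = [[1, 2], [3, 4], [5, 6], [7, 8], [9]] has shape [2, 2, 2, 2, 1].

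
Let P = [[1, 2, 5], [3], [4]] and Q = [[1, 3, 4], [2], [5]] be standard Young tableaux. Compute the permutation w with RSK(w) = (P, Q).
Reverse the RSK construction: for i from n down to 1, find the cell of Q containing i, remove the entry at that cell from P, and reverse-bump it up through P; the value ejected from row 1 is w(i).

Step i=5: Q has 5 at row 3, column 1; remove 4 from row 3 of P and reverse-bump: 4 enters row 2 and ejects 3; 3 enters row 1 and ejects 2. So w(5) = 2. P is now [[1, 3, 5], [4]].
Step i=4: Q has 4 at row 1, column 3; remove that cell from P, ejecting 5. So w(4) = 5. P is now [[1, 3], [4]].
Step i=3: Q has 3 at row 1, column 2; remove that cell from P, ejecting 3. So w(3) = 3. P is now [[1], [4]].
Step i=2: Q has 2 at row 2, column 1; remove 4 from row 2 of P and reverse-bump: 4 enters row 1 and ejects 1. So w(2) = 1. P is now [[4]].
Step i=1: Q has 1 at row 1, column 1; remove that cell from P, ejecting 4. So w(1) = 4. P is now [].

So w = 4 1 3 5 2.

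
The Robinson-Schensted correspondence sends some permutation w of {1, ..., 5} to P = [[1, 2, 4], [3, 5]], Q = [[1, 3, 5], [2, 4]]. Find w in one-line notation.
Reverse the RSK construction: for i from n down to 1, find the cell of Q containing i, remove the entry at that cell from P, and reverse-bump it up through P; the value ejected from row 1 is w(i).

Step i=5: Q has 5 at row 1, column 3; remove that cell from P, ejecting 4. So w(5) = 4. P is now [[1, 2], [3, 5]].
Step i=4: Q has 4 at row 2, column 2; remove 5 from row 2 of P and reverse-bump: 5 enters row 1 and ejects 2. So w(4) = 2. P is now [[1, 5], [3]].
Step i=3: Q has 3 at row 1, column 2; remove that cell from P, ejecting 5. So w(3) = 5. P is now [[1], [3]].
Step i=2: Q has 2 at row 2, column 1; remove 3 from row 2 of P and reverse-bump: 3 enters row 1 and ejects 1. So w(2) = 1. P is now [[3]].
Step i=1: Q has 1 at row 1, column 1; remove that cell from P, ejecting 3. So w(1) = 3. P is now [].

So w = 3 1 5 2 4.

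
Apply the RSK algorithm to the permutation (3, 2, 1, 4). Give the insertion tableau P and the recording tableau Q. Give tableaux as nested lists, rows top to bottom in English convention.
P = [[1, 4], [2], [3]], Q = [[1, 4], [2], [3]]

Insert each entry of the permutation into P by Schensted row insertion, recording in Q the position of each new cell.

Insert 3: appended to row 1. P = [[3]].
Insert 2: 2 bumps 3 from row 1; 3 starts row 2. P = [[2], [3]].
Insert 1: 1 bumps 2 from row 1; 2 bumps 3 from row 2; 3 starts row 3. P = [[1], [2], [3]].
Insert 4: appended to row 1. P = [[1, 4], [2], [3]].

So P = [[1, 4], [2], [3]], Q = [[1, 4], [2], [3]].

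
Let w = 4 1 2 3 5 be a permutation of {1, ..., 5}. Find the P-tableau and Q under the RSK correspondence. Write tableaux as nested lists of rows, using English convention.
Insert each entry of the permutation into P by Schensted row insertion, recording in Q the position of each new cell.

Insert 4: appended to row 1. P = [[4]], Q = [[1]].
Insert 1: 1 bumps 4 from row 1; 4 starts row 2. P = [[1], [4]], Q = [[1], [2]].
Insert 2: appended to row 1. P = [[1, 2], [4]], Q = [[1, 3], [2]].
Insert 3: appended to row 1. P = [[1, 2, 3], [4]], Q = [[1, 3, 4], [2]].
Insert 5: appended to row 1. P = [[1, 2, 3, 5], [4]], Q = [[1, 3, 4, 5], [2]].

So P = [[1, 2, 3, 5], [4]], Q = [[1, 3, 4, 5], [2]].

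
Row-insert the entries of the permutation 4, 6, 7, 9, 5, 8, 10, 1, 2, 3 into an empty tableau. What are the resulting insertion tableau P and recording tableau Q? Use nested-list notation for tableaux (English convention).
P = [[1, 2, 3, 8, 10], [4, 5, 7], [6, 9]], Q = [[1, 2, 3, 4, 7], [5, 6, 10], [8, 9]]

Insert each entry of the permutation into P by Schensted row insertion, recording in Q the position of each new cell.

Insert 4: appended to row 1. P = [[4]], Q = [[1]].
Insert 6: appended to row 1. P = [[4, 6]], Q = [[1, 2]].
Insert 7: appended to row 1. P = [[4, 6, 7]], Q = [[1, 2, 3]].
Insert 9: appended to row 1. P = [[4, 6, 7, 9]], Q = [[1, 2, 3, 4]].
Insert 5: 5 bumps 6 from row 1; 6 starts row 2. P = [[4, 5, 7, 9], [6]], Q = [[1, 2, 3, 4], [5]].
Insert 8: 8 bumps 9 from row 1; 9 appends to row 2. P = [[4, 5, 7, 8], [6, 9]], Q = [[1, 2, 3, 4], [5, 6]].
Insert 10: appended to row 1. P = [[4, 5, 7, 8, 10], [6, 9]], Q = [[1, 2, 3, 4, 7], [5, 6]].
Insert 1: 1 bumps 4 from row 1; 4 bumps 6 from row 2; 6 starts row 3. P = [[1, 5, 7, 8, 10], [4, 9], [6]], Q = [[1, 2, 3, 4, 7], [5, 6], [8]].
Insert 2: 2 bumps 5 from row 1; 5 bumps 9 from row 2; 9 appends to row 3. P = [[1, 2, 7, 8, 10], [4, 5], [6, 9]], Q = [[1, 2, 3, 4, 7], [5, 6], [8, 9]].
Insert 3: 3 bumps 7 from row 1; 7 appends to row 2. P = [[1, 2, 3, 8, 10], [4, 5, 7], [6, 9]], Q = [[1, 2, 3, 4, 7], [5, 6, 10], [8, 9]].

So P = [[1, 2, 3, 8, 10], [4, 5, 7], [6, 9]], Q = [[1, 2, 3, 4, 7], [5, 6, 10], [8, 9]].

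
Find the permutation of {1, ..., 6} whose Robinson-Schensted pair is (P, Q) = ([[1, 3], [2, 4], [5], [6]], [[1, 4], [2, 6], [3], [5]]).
6 5 2 4 1 3

Reverse the RSK construction: for i from n down to 1, find the cell of Q containing i, remove the entry at that cell from P, and reverse-bump it up through P; the value ejected from row 1 is w(i).

Step i=6: Q has 6 at row 2, column 2; remove 4 from row 2 of P and reverse-bump: 4 enters row 1 and ejects 3. So w(6) = 3. P is now [[1, 4], [2], [5], [6]].
Step i=5: Q has 5 at row 4, column 1; remove 6 from row 4 of P and reverse-bump: 6 enters row 3 and ejects 5; 5 enters row 2 and ejects 2; 2 enters row 1 and ejects 1. So w(5) = 1. P is now [[2, 4], [5], [6]].
Step i=4: Q has 4 at row 1, column 2; remove that cell from P, ejecting 4. So w(4) = 4. P is now [[2], [5], [6]].
Step i=3: Q has 3 at row 3, column 1; remove 6 from row 3 of P and reverse-bump: 6 enters row 2 and ejects 5; 5 enters row 1 and ejects 2. So w(3) = 2. P is now [[5], [6]].
Step i=2: Q has 2 at row 2, column 1; remove 6 from row 2 of P and reverse-bump: 6 enters row 1 and ejects 5. So w(2) = 5. P is now [[6]].
Step i=1: Q has 1 at row 1, column 1; remove that cell from P, ejecting 6. So w(1) = 6. P is now [].

So w = 6 5 2 4 1 3.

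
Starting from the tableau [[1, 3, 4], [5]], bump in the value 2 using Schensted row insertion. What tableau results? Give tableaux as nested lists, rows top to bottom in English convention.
In row 1, 2 replaces 3 (the leftmost entry greater than 2); 3 is bumped to row 2. In row 2, 3 replaces 5 (the leftmost entry greater than 3); 5 is bumped to row 3. 5 starts a new row 3. The new tableau is [[1, 2, 4], [3], [5]].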